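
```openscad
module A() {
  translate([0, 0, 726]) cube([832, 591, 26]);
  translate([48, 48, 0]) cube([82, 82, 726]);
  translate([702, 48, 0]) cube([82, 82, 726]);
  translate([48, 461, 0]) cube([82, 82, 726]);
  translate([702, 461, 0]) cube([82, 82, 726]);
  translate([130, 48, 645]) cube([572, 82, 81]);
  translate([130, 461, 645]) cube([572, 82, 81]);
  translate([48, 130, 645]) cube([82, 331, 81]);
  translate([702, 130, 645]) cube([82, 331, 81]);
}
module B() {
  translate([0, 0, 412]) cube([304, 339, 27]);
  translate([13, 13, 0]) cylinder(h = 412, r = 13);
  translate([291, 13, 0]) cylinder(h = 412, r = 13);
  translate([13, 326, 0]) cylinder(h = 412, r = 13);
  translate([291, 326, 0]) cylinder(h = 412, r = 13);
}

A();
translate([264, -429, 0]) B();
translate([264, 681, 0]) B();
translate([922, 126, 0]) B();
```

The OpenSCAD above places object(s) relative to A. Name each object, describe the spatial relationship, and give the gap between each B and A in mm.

A is a table. B is a stool. Three stools sit around the table at the −y, +y, +x sides. The gap between each stool and the table is 90 mm.

Each stool's nearest face is 90 mm from the table's bounding box.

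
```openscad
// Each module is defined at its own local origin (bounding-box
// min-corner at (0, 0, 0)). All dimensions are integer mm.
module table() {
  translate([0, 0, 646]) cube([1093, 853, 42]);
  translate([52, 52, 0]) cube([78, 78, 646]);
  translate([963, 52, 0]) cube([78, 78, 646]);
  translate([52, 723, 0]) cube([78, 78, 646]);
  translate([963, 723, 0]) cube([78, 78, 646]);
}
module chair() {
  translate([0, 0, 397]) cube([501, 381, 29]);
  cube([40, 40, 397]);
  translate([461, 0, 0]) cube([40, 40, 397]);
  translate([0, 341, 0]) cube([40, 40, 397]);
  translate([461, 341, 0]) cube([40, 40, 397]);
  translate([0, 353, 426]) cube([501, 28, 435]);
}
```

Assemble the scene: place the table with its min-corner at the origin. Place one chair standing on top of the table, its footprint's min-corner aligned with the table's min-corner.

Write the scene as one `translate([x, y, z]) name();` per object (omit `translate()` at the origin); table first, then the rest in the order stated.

table();
translate([0, 0, 688]) chair();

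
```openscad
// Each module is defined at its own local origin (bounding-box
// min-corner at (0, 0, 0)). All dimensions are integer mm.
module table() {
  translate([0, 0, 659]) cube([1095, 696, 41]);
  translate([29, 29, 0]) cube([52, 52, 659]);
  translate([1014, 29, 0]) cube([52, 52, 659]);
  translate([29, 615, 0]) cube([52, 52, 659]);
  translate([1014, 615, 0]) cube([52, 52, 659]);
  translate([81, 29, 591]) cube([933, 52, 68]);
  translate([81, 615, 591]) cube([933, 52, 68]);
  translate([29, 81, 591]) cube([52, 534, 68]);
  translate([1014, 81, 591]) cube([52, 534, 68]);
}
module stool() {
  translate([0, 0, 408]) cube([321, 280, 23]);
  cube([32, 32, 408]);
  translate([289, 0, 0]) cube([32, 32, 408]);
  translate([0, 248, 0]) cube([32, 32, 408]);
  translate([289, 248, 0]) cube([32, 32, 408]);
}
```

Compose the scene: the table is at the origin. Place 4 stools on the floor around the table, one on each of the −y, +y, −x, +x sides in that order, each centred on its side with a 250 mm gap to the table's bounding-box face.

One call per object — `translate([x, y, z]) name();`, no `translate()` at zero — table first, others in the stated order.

table();
translate([387, -530, 0]) stool();
translate([387, 946, 0]) stool();
translate([-571, 208, 0]) stool();
translate([1345, 208, 0]) stool();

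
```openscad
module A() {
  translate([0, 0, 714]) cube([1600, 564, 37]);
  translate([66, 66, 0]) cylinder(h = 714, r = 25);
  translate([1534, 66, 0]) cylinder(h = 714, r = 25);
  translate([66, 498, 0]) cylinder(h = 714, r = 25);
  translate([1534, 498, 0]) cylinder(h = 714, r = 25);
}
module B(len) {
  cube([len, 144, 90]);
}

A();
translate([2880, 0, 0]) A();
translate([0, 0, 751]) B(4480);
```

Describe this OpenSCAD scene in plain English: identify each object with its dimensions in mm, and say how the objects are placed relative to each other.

A is a table with a 1600×564 mm rectangular top, 37 mm thick, top surface at z = 751 mm, supported by four round legs of 50 mm diameter, each leg's bounding box inset 41 mm from the nearest pair of top edges, running from the floor.

B is a rectangular beam 4480 mm long (x), 144 mm deep (y), 90 mm thick (z).

The beam spans the tops of two tables placed 1280 mm apart, resting at z = 751 mm.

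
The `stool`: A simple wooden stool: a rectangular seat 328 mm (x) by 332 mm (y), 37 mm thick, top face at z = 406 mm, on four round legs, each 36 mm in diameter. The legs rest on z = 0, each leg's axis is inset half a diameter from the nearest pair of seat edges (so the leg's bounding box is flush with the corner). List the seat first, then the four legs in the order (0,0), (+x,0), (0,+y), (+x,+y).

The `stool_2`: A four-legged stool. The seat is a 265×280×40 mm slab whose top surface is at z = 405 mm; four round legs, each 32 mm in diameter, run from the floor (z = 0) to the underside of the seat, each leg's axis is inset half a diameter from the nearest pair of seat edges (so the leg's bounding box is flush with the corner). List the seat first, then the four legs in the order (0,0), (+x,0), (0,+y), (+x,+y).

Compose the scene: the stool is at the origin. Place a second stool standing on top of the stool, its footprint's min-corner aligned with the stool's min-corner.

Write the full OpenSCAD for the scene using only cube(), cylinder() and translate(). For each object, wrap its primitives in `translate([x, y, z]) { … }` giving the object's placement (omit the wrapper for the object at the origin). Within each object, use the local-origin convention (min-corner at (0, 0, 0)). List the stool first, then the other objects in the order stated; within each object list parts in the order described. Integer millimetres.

translate([0, 0, 369]) cube([328, 332, 37]);
translate([18, 18, 0]) cylinder(h = 369, r = 18);
translate([310, 18, 0]) cylinder(h = 369, r = 18);
translate([18, 314, 0]) cylinder(h = 369, r = 18);
translate([310, 314, 0]) cylinder(h = 369, r = 18);
translate([0, 0, 406]) {
  translate([0, 0, 365]) cube([265, 280, 40]);
  translate([16, 16, 0]) cylinder(h = 365, r = 16);
  translate([249, 16, 0]) cylinder(h = 365, r = 16);
  translate([16, 264, 0]) cylinder(h = 365, r = 16);
  translate([249, 264, 0]) cylinder(h = 365, r = 16);
}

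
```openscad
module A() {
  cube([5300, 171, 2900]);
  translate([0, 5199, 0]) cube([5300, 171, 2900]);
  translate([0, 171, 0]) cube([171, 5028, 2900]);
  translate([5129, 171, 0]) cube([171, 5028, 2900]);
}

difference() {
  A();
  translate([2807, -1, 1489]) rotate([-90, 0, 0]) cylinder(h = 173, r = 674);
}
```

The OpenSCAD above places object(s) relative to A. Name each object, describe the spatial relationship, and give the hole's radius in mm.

A is a house frame. The house frame has a circular hole through its front wall. The hole's radius is 674 mm.

The subtracted cylinder has r = 674 mm.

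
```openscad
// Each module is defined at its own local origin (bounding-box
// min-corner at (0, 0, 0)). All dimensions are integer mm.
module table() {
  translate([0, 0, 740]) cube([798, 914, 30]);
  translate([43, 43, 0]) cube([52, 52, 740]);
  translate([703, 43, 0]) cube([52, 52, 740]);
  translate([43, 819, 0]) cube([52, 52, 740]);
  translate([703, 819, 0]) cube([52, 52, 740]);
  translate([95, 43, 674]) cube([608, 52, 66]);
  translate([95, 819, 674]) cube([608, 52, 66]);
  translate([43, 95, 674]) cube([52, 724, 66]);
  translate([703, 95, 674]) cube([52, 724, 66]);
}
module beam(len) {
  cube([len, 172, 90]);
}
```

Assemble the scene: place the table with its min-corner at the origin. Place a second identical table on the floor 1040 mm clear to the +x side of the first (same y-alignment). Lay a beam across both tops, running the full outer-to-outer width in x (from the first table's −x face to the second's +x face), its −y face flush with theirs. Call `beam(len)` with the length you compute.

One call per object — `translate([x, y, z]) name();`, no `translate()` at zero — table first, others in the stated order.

table();
translate([1838, 0, 0]) table();
translate([0, 0, 770]) beam(2636);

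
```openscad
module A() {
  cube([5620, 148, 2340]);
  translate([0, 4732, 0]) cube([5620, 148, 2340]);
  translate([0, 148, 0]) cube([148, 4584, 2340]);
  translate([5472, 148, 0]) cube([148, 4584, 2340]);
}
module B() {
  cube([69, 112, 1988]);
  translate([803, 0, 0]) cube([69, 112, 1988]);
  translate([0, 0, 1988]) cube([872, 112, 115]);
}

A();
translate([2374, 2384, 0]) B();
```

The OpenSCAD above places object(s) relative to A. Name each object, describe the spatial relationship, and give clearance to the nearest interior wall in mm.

A is a house frame. B is a door frame. The door frame sits inside the house frame, centred. The clearance to the nearest interior wall is 2226 mm.

Clearances: x = 2226, y = 2236; minimum 2226 mm.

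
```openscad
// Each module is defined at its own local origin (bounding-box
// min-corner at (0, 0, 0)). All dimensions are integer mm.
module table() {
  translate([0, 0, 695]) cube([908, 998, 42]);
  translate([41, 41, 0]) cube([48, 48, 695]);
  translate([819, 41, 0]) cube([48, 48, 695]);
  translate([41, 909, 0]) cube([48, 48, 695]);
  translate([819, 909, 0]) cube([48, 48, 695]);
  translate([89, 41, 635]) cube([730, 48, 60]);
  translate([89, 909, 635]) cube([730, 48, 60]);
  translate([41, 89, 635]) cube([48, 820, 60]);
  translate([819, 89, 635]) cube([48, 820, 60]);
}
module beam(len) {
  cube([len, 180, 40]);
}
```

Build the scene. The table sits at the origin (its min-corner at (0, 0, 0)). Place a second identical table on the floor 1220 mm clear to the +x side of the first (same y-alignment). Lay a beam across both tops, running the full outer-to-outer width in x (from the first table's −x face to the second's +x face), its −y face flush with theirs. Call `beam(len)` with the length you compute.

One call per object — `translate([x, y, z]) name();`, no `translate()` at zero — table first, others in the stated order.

table();
translate([2128, 0, 0]) table();
translate([0, 0, 737]) beam(3036);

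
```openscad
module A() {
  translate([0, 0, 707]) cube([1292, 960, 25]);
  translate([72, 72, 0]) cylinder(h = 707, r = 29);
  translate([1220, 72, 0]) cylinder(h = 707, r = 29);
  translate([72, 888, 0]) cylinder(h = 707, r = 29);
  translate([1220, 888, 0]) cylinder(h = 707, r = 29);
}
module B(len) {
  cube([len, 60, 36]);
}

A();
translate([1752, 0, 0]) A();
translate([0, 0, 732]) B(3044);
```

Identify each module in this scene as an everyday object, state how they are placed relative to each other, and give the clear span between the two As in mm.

A is a table. B is a beam. A beam spans the tops of two tables. The clear span between the two tables is 460 mm.

Second table starts at x = 1752; first ends at x = 1292; clear span = 1752 − 1292 = 460 mm.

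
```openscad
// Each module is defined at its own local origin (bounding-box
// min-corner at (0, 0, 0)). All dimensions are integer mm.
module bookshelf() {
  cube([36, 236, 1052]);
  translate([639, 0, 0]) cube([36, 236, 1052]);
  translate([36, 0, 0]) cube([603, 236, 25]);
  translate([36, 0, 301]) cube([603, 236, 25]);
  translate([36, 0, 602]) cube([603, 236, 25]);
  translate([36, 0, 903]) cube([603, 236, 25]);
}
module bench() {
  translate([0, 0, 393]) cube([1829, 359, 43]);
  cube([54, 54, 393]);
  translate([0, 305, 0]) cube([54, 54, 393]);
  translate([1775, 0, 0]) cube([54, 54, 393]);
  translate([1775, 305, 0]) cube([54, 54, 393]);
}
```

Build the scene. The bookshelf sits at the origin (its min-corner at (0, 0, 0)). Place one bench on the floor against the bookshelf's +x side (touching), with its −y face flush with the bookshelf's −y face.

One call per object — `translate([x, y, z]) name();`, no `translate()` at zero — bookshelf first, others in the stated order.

bookshelf();
translate([675, 0, 0]) bench();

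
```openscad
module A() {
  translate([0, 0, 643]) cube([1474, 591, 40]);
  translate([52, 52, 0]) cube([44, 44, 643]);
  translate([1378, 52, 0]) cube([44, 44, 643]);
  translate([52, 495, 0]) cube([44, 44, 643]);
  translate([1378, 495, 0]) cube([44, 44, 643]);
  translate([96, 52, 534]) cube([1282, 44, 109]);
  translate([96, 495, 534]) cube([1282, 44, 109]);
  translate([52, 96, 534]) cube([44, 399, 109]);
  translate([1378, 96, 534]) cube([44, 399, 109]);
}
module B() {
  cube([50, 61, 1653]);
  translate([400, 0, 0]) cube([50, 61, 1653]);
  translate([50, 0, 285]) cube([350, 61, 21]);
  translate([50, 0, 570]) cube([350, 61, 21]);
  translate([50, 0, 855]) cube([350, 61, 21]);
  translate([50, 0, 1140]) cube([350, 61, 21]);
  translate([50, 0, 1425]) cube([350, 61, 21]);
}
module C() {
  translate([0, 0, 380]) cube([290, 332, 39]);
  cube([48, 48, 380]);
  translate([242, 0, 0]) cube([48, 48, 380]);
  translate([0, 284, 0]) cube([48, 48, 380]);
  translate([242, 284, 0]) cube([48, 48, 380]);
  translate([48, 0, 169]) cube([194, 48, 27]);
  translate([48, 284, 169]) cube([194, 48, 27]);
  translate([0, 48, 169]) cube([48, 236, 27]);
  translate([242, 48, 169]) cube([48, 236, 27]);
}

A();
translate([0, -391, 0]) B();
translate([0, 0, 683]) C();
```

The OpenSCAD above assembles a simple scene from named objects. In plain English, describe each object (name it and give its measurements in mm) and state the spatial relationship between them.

A is a table: top 1474 mm (x) × 591 mm (y), 40 mm thick, upper face at z = 683 mm, on four 44×44 mm square legs, each inset 52 mm from the nearest pair of top edges, running from z = 0 to the bottom of the top. Four apron rails, 44 mm thick and 109 mm tall, run between adjacent legs with their top edges flush with the underside of the top and their outer faces flush with the legs' outer faces.

B is a straight ladder. Two 50×61 mm vertical rails, 1653 mm tall, stand 450 mm apart (outside-to-outside) with their front faces coplanar on the −y side. 5 rungs, each 61 mm deep and 21 mm tall, span between the inner faces of the rails, front faces flush with the rails. The lowest rung's underside is at z = 285 mm and rungs are spaced 285 mm apart (underside to underside).

C is a simple wooden stool: a rectangular seat 290 mm (x) by 332 mm (y), 39 mm thick, top face at z = 419 mm, on four square legs, each 48×48 mm in cross-section. The legs rest on z = 0, each flush with a corner of the seat. Four stretchers, 48 mm wide and 27 mm tall, connect adjacent legs with their undersides at z = 169 mm, each running between the inner faces of the legs it joins and aligned with the legs' outer faces on the other axis.

The ladder is on the floor beside the table on its −y side. The stool is on top of the table.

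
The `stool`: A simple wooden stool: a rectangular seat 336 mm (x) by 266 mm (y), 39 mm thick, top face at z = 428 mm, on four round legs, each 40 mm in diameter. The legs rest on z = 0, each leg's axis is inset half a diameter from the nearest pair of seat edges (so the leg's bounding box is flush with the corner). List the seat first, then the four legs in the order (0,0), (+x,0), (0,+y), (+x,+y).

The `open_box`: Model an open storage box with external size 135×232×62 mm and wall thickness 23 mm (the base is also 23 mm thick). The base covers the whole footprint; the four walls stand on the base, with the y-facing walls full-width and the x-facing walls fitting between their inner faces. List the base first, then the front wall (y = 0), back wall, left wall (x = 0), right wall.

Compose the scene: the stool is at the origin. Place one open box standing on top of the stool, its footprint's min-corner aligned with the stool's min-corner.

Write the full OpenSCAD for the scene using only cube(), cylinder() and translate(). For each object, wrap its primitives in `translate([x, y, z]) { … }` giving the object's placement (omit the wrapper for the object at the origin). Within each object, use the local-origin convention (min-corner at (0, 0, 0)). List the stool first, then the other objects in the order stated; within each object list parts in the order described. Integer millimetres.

translate([0, 0, 389]) cube([336, 266, 39]);
translate([20, 20, 0]) cylinder(h = 389, r = 20);
translate([316, 20, 0]) cylinder(h = 389, r = 20);
translate([20, 246, 0]) cylinder(h = 389, r = 20);
translate([316, 246, 0]) cylinder(h = 389, r = 20);
translate([0, 0, 428]) {
  cube([135, 232, 23]);
  translate([0, 0, 23]) cube([135, 23, 39]);
  translate([0, 209, 23]) cube([135, 23, 39]);
  translate([0, 23, 23]) cube([23, 186, 39]);
  translate([112, 23, 23]) cube([23, 186, 39]);
}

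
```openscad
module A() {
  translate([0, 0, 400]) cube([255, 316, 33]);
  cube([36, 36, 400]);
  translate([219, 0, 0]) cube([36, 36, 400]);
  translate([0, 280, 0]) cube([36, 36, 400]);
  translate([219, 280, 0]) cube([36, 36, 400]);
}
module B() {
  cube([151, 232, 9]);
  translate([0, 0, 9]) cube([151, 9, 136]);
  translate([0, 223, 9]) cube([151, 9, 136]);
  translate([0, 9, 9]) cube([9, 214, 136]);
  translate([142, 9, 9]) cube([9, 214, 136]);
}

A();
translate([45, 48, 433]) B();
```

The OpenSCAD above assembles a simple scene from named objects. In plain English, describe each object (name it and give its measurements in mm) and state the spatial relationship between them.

A is a four-legged stool. The seat is 255×316 mm, 33 mm thick, top at z = 433 mm. It stands on four square legs, each 36×36 mm in cross-section, from z = 0 to the seat underside, each flush with a corner of the seat.

B is an open-topped rectangular box: outside dimensions 151×232×145 mm, with a uniform wall and base thickness of 9 mm. The base is a full 151×232 slab on the floor; four walls sit on top of the base. The front and back walls (the −y and +y sides) span the full width; the two side walls fit between them.

The open box is on top of the stool.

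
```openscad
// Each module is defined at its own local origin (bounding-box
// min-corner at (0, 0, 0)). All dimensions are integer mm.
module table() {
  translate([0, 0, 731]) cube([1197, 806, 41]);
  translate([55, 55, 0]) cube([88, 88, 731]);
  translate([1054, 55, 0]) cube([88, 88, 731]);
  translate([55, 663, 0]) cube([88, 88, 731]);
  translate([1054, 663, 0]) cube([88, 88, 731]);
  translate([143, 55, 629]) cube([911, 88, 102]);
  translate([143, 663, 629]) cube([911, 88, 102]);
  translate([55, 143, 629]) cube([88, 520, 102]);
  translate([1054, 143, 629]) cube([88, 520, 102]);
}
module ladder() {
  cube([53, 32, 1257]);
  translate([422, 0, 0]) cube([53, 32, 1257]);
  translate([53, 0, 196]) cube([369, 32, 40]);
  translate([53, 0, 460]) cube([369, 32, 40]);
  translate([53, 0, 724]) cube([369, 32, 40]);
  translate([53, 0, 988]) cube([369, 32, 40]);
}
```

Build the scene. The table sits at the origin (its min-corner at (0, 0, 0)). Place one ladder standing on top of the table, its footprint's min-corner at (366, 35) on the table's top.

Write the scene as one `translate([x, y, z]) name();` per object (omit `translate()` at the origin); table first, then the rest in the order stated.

table();
translate([366, 35, 772]) ladder();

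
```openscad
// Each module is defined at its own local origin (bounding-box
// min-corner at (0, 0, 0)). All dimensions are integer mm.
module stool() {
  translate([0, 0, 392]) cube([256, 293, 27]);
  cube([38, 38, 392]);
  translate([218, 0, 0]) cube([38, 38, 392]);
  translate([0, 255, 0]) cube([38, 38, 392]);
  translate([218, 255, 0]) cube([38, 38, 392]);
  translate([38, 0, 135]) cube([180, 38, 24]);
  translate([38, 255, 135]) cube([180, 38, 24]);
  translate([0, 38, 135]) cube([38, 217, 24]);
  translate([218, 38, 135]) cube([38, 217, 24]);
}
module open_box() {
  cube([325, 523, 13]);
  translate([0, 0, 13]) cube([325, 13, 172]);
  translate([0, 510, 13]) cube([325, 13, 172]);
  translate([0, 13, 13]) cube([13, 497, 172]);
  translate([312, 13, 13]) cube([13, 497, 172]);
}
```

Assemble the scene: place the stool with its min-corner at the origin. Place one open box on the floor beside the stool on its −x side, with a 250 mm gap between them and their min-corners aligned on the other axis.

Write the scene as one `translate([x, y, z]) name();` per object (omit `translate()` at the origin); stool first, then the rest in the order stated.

stool();
translate([-575, 0, 0]) open_box();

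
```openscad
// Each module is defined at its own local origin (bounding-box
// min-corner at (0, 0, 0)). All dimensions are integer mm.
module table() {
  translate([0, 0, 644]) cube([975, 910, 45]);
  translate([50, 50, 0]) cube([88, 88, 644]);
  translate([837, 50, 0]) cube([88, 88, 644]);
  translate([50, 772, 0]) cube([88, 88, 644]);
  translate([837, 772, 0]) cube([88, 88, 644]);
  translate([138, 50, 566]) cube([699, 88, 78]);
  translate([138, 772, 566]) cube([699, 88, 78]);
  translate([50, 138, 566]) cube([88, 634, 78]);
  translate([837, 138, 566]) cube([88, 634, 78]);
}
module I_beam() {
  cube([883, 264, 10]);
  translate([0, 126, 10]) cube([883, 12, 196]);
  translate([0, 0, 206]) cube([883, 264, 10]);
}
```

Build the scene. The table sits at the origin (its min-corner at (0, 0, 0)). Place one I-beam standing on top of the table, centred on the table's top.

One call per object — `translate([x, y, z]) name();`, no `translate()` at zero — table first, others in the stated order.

table();
translate([46, 323, 689]) I_beam();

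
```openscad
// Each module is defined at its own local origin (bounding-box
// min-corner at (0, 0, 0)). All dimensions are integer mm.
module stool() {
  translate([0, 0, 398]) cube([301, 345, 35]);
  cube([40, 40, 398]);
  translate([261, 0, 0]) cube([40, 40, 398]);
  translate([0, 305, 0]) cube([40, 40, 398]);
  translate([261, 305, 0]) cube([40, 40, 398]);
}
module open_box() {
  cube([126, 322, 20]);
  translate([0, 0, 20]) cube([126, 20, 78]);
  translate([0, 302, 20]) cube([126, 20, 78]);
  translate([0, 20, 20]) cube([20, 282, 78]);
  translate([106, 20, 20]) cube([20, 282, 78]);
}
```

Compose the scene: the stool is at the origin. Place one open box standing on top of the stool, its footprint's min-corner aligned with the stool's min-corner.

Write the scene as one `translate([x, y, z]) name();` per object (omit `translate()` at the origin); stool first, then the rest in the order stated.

stool();
translate([0, 0, 433]) open_box();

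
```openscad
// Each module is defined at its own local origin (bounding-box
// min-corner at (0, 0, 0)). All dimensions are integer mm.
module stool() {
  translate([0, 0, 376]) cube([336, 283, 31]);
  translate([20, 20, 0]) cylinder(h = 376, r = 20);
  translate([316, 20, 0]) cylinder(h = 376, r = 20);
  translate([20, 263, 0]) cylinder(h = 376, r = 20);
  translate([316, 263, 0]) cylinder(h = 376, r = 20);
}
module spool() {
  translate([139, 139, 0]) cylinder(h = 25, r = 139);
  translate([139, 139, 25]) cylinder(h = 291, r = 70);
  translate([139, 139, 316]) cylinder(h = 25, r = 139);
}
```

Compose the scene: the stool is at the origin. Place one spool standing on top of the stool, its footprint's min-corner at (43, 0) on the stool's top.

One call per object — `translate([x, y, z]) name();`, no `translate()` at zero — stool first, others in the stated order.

stool();
translate([43, 0, 407]) spool();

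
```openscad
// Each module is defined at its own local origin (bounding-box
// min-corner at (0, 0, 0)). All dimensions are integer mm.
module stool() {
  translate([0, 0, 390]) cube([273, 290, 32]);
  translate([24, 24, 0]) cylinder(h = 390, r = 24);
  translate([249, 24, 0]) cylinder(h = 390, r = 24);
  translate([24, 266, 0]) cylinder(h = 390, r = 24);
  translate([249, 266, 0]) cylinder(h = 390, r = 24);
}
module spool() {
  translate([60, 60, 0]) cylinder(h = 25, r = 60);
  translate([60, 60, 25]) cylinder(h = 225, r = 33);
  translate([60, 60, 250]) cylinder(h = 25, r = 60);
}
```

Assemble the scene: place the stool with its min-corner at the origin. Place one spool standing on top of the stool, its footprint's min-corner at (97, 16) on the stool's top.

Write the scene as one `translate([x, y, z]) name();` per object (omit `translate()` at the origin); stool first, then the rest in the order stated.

stool();
translate([97, 16, 422]) spool();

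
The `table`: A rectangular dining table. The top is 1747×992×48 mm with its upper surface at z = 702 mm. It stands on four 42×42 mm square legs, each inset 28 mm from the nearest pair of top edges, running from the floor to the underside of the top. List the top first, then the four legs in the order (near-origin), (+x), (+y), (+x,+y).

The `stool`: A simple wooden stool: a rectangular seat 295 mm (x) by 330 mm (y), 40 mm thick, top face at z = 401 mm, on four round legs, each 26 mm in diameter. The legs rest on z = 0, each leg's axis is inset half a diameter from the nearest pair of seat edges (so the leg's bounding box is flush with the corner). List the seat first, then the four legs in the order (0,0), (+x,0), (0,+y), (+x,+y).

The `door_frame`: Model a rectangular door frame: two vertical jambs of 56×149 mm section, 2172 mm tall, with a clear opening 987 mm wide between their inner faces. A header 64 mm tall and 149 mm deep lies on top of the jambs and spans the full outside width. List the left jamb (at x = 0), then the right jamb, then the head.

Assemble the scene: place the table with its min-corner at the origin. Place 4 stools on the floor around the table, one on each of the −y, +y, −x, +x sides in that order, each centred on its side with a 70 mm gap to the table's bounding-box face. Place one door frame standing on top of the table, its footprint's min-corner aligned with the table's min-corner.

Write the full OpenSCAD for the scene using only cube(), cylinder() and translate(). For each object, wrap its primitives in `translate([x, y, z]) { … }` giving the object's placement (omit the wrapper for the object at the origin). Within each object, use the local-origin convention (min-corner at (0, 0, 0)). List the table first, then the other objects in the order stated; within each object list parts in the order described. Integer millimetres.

translate([0, 0, 654]) cube([1747, 992, 48]);
translate([28, 28, 0]) cube([42, 42, 654]);
translate([1677, 28, 0]) cube([42, 42, 654]);
translate([28, 922, 0]) cube([42, 42, 654]);
translate([1677, 922, 0]) cube([42, 42, 654]);
translate([726, -400, 0]) {
  translate([0, 0, 361]) cube([295, 330, 40]);
  translate([13, 13, 0]) cylinder(h = 361, r = 13);
  translate([282, 13, 0]) cylinder(h = 361, r = 13);
  translate([13, 317, 0]) cylinder(h = 361, r = 13);
  translate([282, 317, 0]) cylinder(h = 361, r = 13);
}
translate([726, 1062, 0]) {
  translate([0, 0, 361]) cube([295, 330, 40]);
  translate([13, 13, 0]) cylinder(h = 361, r = 13);
  translate([282, 13, 0]) cylinder(h = 361, r = 13);
  translate([13, 317, 0]) cylinder(h = 361, r = 13);
  translate([282, 317, 0]) cylinder(h = 361, r = 13);
}
translate([-365, 331, 0]) {
  translate([0, 0, 361]) cube([295, 330, 40]);
  translate([13, 13, 0]) cylinder(h = 361, r = 13);
  translate([282, 13, 0]) cylinder(h = 361, r = 13);
  translate([13, 317, 0]) cylinder(h = 361, r = 13);
  translate([282, 317, 0]) cylinder(h = 361, r = 13);
}
translate([1817, 331, 0]) {
  translate([0, 0, 361]) cube([295, 330, 40]);
  translate([13, 13, 0]) cylinder(h = 361, r = 13);
  translate([282, 13, 0]) cylinder(h = 361, r = 13);
  translate([13, 317, 0]) cylinder(h = 361, r = 13);
  translate([282, 317, 0]) cylinder(h = 361, r = 13);
}
translate([0, 0, 702]) {
  cube([56, 149, 2172]);
  translate([1043, 0, 0]) cube([56, 149, 2172]);
  translate([0, 0, 2172]) cube([1099, 149, 64]);
}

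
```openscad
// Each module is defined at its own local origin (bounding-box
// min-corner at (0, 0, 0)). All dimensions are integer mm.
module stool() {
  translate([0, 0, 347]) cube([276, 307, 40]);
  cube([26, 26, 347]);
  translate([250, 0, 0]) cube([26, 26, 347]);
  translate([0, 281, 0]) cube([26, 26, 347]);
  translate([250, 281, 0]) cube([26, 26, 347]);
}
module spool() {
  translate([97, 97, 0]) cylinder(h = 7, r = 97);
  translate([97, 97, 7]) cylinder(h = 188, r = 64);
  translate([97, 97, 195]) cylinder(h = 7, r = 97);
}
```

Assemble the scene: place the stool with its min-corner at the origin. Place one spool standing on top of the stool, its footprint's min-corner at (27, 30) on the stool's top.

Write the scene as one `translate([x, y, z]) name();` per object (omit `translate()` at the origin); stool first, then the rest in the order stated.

stool();
translate([27, 30, 387]) spool();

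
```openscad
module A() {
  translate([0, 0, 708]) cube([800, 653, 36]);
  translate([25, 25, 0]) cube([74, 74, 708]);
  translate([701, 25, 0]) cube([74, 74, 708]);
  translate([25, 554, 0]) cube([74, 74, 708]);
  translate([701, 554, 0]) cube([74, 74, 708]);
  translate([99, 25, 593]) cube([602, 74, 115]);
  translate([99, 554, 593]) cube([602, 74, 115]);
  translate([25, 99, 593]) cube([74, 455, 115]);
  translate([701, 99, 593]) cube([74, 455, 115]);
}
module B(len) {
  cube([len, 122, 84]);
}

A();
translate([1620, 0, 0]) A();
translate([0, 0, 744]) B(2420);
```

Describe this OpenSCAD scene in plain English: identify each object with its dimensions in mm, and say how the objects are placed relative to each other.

A is a rectangular dining table. The top is 800×653×36 mm with its upper surface at z = 744 mm. It stands on four 74×74 mm square legs, each inset 25 mm from the nearest pair of top edges, running from the floor to the underside of the top. Four apron rails, 74 mm thick and 115 mm tall, run between adjacent legs with their top edges flush with the underside of the top and their outer faces flush with the legs' outer faces.

B is a rectangular beam 2420 mm long (x), 122 mm deep (y), 84 mm thick (z).

The beam spans the tops of two tables placed 820 mm apart, resting at z = 744 mm.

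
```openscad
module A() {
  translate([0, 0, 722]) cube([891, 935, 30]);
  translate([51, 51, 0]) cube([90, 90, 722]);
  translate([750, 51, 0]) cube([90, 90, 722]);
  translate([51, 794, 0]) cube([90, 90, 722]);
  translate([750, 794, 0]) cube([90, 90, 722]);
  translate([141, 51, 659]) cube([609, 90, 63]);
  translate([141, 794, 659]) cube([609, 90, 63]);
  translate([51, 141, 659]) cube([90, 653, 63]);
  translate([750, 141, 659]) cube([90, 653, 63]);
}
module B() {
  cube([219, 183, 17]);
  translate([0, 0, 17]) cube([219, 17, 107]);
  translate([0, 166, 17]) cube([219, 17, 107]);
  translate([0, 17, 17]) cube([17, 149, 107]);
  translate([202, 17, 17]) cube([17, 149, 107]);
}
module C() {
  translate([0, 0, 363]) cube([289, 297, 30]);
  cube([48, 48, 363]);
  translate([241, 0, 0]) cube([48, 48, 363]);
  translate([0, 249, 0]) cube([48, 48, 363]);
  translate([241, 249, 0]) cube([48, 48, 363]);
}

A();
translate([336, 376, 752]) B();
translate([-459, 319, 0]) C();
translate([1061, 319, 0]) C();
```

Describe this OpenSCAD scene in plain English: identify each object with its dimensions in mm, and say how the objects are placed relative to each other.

A is a table with a 891×935 mm rectangular top, 30 mm thick, top surface at z = 752 mm, supported by four 90×90 mm square legs, each inset 51 mm from the nearest pair of top edges, running from the floor. Four apron rails, 90 mm thick and 63 mm tall, run between adjacent legs with their top edges flush with the underside of the top and their outer faces flush with the legs' outer faces.

B is an open storage box with external size 219×183×124 mm and wall thickness 17 mm (the base is also 17 mm thick). The base covers the whole footprint; the four walls stand on the base, with the y-facing walls full-width and the x-facing walls fitting between their inner faces.

C is a four-legged stool. The seat is 289×297 mm, 30 mm thick, top at z = 393 mm. It stands on four square legs, each 48×48 mm in cross-section, from z = 0 to the seat underside, each flush with a corner of the seat.

The open box is on top of the table, centred. Two stools sit around the table at the −x, +x sides.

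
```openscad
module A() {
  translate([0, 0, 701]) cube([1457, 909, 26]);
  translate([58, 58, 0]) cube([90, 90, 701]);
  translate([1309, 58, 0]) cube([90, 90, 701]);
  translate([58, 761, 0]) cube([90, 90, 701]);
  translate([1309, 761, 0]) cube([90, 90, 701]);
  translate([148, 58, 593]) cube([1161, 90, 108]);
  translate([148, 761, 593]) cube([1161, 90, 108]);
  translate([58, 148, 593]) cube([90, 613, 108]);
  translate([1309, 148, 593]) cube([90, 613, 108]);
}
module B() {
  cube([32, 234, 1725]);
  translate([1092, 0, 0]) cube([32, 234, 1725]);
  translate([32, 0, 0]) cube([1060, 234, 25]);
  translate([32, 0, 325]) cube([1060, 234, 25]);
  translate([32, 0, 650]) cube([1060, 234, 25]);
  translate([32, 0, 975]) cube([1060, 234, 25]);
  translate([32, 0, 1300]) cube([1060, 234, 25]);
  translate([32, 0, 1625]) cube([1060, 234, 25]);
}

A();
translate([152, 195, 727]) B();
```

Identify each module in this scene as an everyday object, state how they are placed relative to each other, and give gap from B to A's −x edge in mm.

A is a table. B is a bookshelf. The bookshelf is on top of the table. The gap from the bookshelf to the table's −x edge is 152 mm.

The bookshelf's min-x is at 152; the table's min-x is 0; gap = 152 mm.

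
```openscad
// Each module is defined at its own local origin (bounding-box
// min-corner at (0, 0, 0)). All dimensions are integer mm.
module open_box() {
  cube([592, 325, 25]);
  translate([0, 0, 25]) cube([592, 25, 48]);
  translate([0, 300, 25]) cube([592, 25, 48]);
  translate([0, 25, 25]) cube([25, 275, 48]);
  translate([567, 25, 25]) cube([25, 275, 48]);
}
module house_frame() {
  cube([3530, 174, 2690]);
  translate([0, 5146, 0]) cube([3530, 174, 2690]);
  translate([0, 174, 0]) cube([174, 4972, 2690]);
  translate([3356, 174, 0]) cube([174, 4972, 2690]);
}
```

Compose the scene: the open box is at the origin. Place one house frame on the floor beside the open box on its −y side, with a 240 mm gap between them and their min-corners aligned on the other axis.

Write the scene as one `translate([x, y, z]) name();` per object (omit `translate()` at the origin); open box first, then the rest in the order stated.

open_box();
translate([0, -5560, 0]) house_frame();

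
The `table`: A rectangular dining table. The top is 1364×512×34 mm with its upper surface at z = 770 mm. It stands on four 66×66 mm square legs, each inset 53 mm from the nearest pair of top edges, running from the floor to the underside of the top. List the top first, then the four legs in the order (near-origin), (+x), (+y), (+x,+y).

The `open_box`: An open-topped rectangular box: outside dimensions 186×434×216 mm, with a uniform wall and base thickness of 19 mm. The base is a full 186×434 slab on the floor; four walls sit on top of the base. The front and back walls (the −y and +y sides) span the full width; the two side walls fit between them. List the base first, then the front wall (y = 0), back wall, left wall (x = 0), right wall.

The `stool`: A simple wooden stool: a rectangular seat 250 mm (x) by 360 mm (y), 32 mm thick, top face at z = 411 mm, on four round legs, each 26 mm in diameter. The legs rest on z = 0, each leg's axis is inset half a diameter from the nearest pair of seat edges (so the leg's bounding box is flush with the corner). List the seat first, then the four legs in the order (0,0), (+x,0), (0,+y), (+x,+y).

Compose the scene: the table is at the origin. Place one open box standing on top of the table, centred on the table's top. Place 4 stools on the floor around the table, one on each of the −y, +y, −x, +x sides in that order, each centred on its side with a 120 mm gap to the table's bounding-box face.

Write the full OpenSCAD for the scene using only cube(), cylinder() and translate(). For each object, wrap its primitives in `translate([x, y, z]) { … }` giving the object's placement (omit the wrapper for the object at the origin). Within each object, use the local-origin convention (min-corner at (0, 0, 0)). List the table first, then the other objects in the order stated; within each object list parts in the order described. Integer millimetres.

translate([0, 0, 736]) cube([1364, 512, 34]);
translate([53, 53, 0]) cube([66, 66, 736]);
translate([1245, 53, 0]) cube([66, 66, 736]);
translate([53, 393, 0]) cube([66, 66, 736]);
translate([1245, 393, 0]) cube([66, 66, 736]);
translate([589, 39, 770]) {
  cube([186, 434, 19]);
  translate([0, 0, 19]) cube([186, 19, 197]);
  translate([0, 415, 19]) cube([186, 19, 197]);
  translate([0, 19, 19]) cube([19, 396, 197]);
  translate([167, 19, 19]) cube([19, 396, 197]);
}
translate([557, -480, 0]) {
  translate([0, 0, 379]) cube([250, 360, 32]);
  translate([13, 13, 0]) cylinder(h = 379, r = 13);
  translate([237, 13, 0]) cylinder(h = 379, r = 13);
  translate([13, 347, 0]) cylinder(h = 379, r = 13);
  translate([237, 347, 0]) cylinder(h = 379, r = 13);
}
translate([557, 632, 0]) {
  translate([0, 0, 379]) cube([250, 360, 32]);
  translate([13, 13, 0]) cylinder(h = 379, r = 13);
  translate([237, 13, 0]) cylinder(h = 379, r = 13);
  translate([13, 347, 0]) cylinder(h = 379, r = 13);
  translate([237, 347, 0]) cylinder(h = 379, r = 13);
}
translate([-370, 76, 0]) {
  translate([0, 0, 379]) cube([250, 360, 32]);
  translate([13, 13, 0]) cylinder(h = 379, r = 13);
  translate([237, 13, 0]) cylinder(h = 379, r = 13);
  translate([13, 347, 0]) cylinder(h = 379, r = 13);
  translate([237, 347, 0]) cylinder(h = 379, r = 13);
}
translate([1484, 76, 0]) {
  translate([0, 0, 379]) cube([250, 360, 32]);
  translate([13, 13, 0]) cylinder(h = 379, r = 13);
  translate([237, 13, 0]) cylinder(h = 379, r = 13);
  translate([13, 347, 0]) cylinder(h = 379, r = 13);
  translate([237, 347, 0]) cylinder(h = 379, r = 13);
}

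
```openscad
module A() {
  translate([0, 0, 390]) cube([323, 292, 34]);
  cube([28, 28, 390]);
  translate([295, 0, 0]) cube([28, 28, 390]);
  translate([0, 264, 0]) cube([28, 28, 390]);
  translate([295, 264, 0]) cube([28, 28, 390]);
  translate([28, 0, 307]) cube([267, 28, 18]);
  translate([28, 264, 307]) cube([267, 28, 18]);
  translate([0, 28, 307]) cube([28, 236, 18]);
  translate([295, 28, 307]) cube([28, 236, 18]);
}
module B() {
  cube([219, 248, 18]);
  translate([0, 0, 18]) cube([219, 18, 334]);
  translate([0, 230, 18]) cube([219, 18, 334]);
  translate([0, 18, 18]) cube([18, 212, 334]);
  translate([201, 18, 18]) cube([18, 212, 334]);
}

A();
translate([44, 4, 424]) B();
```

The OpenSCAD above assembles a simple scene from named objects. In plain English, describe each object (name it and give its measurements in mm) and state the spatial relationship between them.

A is a four-legged stool. The seat is a 323×292×34 mm slab whose top surface is at z = 424 mm; four square legs, each 28×28 mm in cross-section, run from the floor (z = 0) to the underside of the seat, each flush with a corner of the seat. Four stretchers, 28 mm wide and 18 mm tall, connect adjacent legs with their undersides at z = 307 mm, each running between the inner faces of the legs it joins and aligned with the legs' outer faces on the other axis.

B is an open-topped rectangular box: outside dimensions 219×248×352 mm, with a uniform wall and base thickness of 18 mm. The base is a full 219×248 slab on the floor; four walls sit on top of the base. The front and back walls (the −y and +y sides) span the full width; the two side walls fit between them.

The open box is on top of the stool.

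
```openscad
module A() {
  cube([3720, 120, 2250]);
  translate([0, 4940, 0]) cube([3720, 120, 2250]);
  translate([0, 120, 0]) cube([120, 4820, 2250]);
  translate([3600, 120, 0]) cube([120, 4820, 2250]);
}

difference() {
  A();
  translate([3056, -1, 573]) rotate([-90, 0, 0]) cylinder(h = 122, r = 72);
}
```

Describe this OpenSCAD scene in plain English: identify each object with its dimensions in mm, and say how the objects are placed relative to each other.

A is a box-shaped house frame (walls only): outside footprint 3720×5060 mm, wall height 2250 mm, wall thickness 120 mm. The two y-facing walls run the full x-width; the two x-facing walls fit between the inner faces of the y-facing walls.

The house frame has a circular hole of radius 72 mm through its front wall, centred at (x = 3056, z = 573).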